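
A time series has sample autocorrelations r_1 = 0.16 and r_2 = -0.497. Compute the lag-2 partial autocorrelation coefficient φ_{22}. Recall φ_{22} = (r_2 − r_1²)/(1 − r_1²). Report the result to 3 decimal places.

φ_{22} = (r_2 − r_1²) / (1 − r_1²)
r_1² = (0.16)² = 0.0256
Numerator = -0.497 − 0.0256 = -0.5226; denominator = 1 − 0.0256 = 0.9744
φ_{22} = -0.5226 / 0.9744 = -0.536

-0.536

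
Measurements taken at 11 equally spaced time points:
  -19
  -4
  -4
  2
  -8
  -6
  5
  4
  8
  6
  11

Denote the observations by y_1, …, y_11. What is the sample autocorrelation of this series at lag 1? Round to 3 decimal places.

0.335

Mean ȳ = (-19 − 4 − 4 + 2 − 8 − 6 + 5 + 4 + 8 + 6 + 11)/11 = -0.4545
Numerator Σ_{t=1}^{10}(y_t−ȳ)(y_{t+1}−ȳ) = 253.1570
Denominator Σ(y_t−ȳ)² = 756.7273
r_1 = 253.1570 / 756.7273 = 0.335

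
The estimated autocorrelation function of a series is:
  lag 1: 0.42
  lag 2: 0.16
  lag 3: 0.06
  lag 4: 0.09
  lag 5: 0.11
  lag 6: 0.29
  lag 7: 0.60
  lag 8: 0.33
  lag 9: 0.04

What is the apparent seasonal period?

7

The largest autocorrelation is r_7 = 0.60; the remaining lags stay at or below 0.42. The elevated value at lag 1 (0.42), dropping to 0.16 at lag 2, reflects decaying short-term dependence rather than seasonality.
The dominant spike at lag 7 indicates a seasonal period of 7.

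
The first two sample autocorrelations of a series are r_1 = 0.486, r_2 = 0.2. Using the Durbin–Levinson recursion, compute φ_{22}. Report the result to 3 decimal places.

φ_{22} = (r_2 − r_1²) / (1 − r_1²)
r_1² = (0.486)² = 0.236196
Numerator = 0.2 − 0.2362 = -0.0362; denominator = 1 − 0.2362 = 0.7638
φ_{22} = -0.0362 / 0.7638 = -0.047

-0.047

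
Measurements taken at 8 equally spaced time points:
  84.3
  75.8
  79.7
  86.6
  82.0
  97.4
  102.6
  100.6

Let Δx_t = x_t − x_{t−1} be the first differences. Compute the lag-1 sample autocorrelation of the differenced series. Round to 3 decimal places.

First differences Δx: -8.5, 3.9, 6.9, -4.6, 15.4, 5.2, -2.0
Mean of differences = 2.3286
Numerator Σ(Δx_t−Δx̄)(Δx_{t+1}−Δx̄) = -106.9680
Denominator Σ(Δx_t−Δx̄)² = 386.4743
r_1(Δx) = -106.9680 / 386.4743 = -0.277

-0.277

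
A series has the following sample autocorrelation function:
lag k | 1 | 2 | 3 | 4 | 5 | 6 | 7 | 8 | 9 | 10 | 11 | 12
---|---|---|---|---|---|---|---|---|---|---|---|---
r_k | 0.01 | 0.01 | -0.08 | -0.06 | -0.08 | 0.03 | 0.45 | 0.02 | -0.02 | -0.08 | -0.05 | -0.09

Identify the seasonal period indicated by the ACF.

7

The largest autocorrelation is r_7 = 0.45; the remaining lags stay at or below 0.03.
The dominant spike at lag 7 indicates a seasonal period of 7.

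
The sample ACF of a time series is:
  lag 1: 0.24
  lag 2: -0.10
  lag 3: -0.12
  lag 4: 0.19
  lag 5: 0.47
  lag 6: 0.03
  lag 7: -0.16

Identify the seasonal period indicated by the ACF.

5

The largest autocorrelation is r_5 = 0.47; the remaining lags stay at or below 0.24.
The dominant spike at lag 5 indicates a seasonal period of 5.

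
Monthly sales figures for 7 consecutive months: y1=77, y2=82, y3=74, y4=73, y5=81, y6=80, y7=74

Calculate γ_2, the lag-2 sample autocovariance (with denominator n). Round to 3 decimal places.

-7.901

Mean ȳ = (77 + 82 + 74 + 73 + 81 + 80 + 74)/7 = 77.2857
Deviations: -0.2857, 4.7143, -3.2857, -4.2857, 3.7143, 2.7143, -3.2857
Σ_{t=1}^{5}(y_t−ȳ)(y_{t+2}−ȳ) = -55.3061
γ_2 = -55.3061 / 7 = -7.901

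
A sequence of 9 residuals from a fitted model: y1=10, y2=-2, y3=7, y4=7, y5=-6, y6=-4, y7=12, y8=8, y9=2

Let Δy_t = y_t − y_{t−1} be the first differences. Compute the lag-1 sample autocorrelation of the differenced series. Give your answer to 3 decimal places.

-0.191

First differences Δy: -12, 9, 0, -13, 2, 16, -4, -6
Mean of differences = -1.0000
Numerator Σ(Δy_t−Δȳ)(Δy_{t+1}−Δȳ) = -133.0000
Denominator Σ(Δy_t−Δȳ)² = 698.0000
r_1(Δy) = -133.0000 / 698.0000 = -0.191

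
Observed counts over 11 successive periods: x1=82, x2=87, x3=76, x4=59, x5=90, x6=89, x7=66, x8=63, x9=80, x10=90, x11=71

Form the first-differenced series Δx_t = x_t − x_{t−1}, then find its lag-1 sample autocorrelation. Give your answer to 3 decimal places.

-0.151

First differences Δx: 5, -11, -17, 31, -1, -23, -3, 17, 10, -19
Mean of differences = -1.1000
Numerator Σ(Δx_t−Δx̄)(Δx_{t+1}−Δx̄) = -402.9100
Denominator Σ(Δx_t−Δx̄)² = 2672.9000
r_1(Δx) = -402.9100 / 2672.9000 = -0.151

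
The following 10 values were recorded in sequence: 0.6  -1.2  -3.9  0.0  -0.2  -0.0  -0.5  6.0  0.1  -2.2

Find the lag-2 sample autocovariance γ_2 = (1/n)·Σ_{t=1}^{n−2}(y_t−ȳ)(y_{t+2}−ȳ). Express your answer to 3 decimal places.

Mean ȳ = (0.6 − 1.2 − 3.9 + 0.0 − 0.2 − 0.0 − 0.5 + 6.0 + 0.1 − 2.2)/10 = -0.1300
Σ_{t=1}^{8}(y_t−ȳ)(y_{t+2}−ȳ) = -14.5618
γ_2 = -14.5618 / 10 = -1.456

-1.456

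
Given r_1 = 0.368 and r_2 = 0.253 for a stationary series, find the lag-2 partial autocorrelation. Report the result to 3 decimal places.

φ_{22} = (r_2 − r_1²) / (1 − r_1²)
r_1² = (0.368)² = 0.135424
Numerator = 0.253 − 0.1354 = 0.1176; denominator = 1 − 0.1354 = 0.8646
φ_{22} = 0.1176 / 0.8646 = 0.136

0.136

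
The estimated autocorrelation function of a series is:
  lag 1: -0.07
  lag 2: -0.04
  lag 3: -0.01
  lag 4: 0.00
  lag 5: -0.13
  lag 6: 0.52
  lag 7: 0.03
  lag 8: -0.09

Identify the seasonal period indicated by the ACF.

The largest autocorrelation is r_6 = 0.52; the remaining lags stay at or below 0.03.
The dominant spike at lag 6 indicates a seasonal period of 6.

6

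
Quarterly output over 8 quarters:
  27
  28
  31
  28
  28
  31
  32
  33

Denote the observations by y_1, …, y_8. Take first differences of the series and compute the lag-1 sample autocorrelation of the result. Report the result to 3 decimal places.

-0.248

First differences Δy: 1, 3, -3, 0, 3, 1, 1
Mean of differences = 0.8571
Numerator Σ(Δy_t−Δȳ)(Δy_{t+1}−Δȳ) = -6.1633
Denominator Σ(Δy_t−Δȳ)² = 24.8571
r_1(Δy) = -6.1633 / 24.8571 = -0.248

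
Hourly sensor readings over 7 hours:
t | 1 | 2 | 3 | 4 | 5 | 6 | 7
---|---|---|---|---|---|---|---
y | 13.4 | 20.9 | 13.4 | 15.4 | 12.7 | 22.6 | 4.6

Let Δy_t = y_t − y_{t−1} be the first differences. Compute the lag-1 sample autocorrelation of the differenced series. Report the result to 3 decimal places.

-0.528

First differences Δy: 7.5, -7.5, 2.0, -2.7, 9.9, -18.0
Mean of differences = -1.4667
Numerator Σ(Δy_t−Δȳ)(Δy_{t+1}−Δȳ) = -281.2378
Denominator Σ(Δy_t−Δȳ)² = 532.8933
r_1(Δy) = -281.2378 / 532.8933 = -0.528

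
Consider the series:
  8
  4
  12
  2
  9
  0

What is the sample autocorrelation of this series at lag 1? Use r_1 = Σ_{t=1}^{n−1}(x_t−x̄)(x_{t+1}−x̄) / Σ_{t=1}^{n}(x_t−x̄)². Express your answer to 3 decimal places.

Mean x̄ = (8 + 4 + 12 + 2 + 9 + 0)/6 = 5.8333
Deviations from mean: 2.1667, -1.8333, 6.1667, -3.8333, 3.1667, -5.8333
Σ(x_t−x̄)(x_{t+1}−x̄) = (-3.9722) + (-11.3056) + (-23.6389) + (-12.1389) + (-18.4722) = -69.5278
Denominator Σ(x_t−x̄)² = 104.8333
r_1 = -69.5278 / 104.8333 = -0.663

-0.663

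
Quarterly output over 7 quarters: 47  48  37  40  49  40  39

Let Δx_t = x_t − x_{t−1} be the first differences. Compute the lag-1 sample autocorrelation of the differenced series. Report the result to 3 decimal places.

-0.358

First differences Δx: 1, -11, 3, 9, -9, -1
Mean of differences = -1.3333
Numerator Σ(Δx_t−Δx̄)(Δx_{t+1}−Δx̄) = -101.4444
Denominator Σ(Δx_t−Δx̄)² = 283.3333
r_1(Δx) = -101.4444 / 283.3333 = -0.358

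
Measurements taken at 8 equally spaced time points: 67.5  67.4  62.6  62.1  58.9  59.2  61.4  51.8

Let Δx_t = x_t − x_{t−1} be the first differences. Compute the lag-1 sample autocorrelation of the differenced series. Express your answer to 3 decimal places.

-0.371

First differences Δx: -0.1, -4.8, -0.5, -3.2, 0.3, 2.2, -9.6
Mean of differences = -2.2429
Numerator Σ(Δx_t−Δx̄)(Δx_{t+1}−Δx̄) = -35.4276
Denominator Σ(Δx_t−Δx̄)² = 95.4171
r_1(Δx) = -35.4276 / 95.4171 = -0.371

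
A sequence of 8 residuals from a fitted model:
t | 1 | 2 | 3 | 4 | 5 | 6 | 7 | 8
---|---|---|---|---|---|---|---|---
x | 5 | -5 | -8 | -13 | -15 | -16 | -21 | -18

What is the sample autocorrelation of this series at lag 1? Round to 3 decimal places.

Mean x̄ = (5 − 5 − 8 − 13 − 15 − 16 − 21 − 18)/8 = -11.3750
Numerator Σ_{t=1}^{7}(x_t−x̄)(x_{t+1}−x̄) = 251.3594
Denominator Σ(x_t−x̄)² = 493.8750
r_1 = 251.3594 / 493.8750 = 0.509

0.509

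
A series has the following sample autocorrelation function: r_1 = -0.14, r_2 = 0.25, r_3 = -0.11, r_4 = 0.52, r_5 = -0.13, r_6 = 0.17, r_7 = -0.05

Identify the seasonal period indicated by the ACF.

4

The largest autocorrelation is r_4 = 0.52; the remaining lags stay at or below 0.25.
The dominant spike at lag 4 indicates a seasonal period of 4.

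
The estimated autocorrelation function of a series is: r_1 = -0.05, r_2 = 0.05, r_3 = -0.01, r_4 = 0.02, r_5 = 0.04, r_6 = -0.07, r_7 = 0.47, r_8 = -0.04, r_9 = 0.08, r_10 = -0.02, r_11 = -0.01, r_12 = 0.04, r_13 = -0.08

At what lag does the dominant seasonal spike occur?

The largest autocorrelation is r_7 = 0.47; the remaining lags stay at or below 0.08.
The dominant spike at lag 7 indicates a seasonal period of 7.

7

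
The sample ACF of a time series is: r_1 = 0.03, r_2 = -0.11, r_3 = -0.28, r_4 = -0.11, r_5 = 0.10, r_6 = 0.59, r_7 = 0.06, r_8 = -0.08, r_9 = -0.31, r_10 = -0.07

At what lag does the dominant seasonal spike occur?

6

The largest autocorrelation is r_6 = 0.59; the remaining lags stay at or below 0.10.
The dominant spike at lag 6 indicates a seasonal period of 6.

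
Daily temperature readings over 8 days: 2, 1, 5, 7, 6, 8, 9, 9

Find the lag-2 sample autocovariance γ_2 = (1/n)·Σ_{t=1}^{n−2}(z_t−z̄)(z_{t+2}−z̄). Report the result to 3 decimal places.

0.902

Mean z̄ = (2 + 1 + 5 + 7 + 6 + 8 + 9 + 9)/8 = 5.8750
Deviations: -3.8750, -4.8750, -0.8750, 1.1250, 0.1250, 2.1250, 3.1250, 3.1250
Σ_{t=1}^{6}(z_t−z̄)(z_{t+2}−z̄) = 7.2188
γ_2 = 7.2188 / 8 = 0.902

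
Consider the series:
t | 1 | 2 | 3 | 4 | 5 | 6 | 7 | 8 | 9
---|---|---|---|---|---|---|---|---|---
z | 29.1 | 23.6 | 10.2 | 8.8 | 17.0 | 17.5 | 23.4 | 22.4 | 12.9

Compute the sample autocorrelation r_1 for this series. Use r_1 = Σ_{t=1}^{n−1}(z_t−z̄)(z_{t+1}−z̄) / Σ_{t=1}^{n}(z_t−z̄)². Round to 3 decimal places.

0.265

Mean z̄ = (29.1 + 23.6 + 10.2 + 8.8 + 17.0 + 17.5 + 23.4 + 22.4 + 12.9)/9 = 18.3222
Numerator Σ_{t=1}^{8}(z_t−z̄)(z_{t+1}−z̄) = 99.4551
Denominator Σ(z_t−z̄)² = 374.8956
r_1 = 99.4551 / 374.8956 = 0.265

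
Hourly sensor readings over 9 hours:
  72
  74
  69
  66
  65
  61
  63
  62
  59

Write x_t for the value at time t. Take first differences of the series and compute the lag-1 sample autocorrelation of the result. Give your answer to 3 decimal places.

-0.358

First differences Δx: 2, -5, -3, -1, -4, 2, -1, -3
Mean of differences = -1.6250
Numerator Σ(Δx_t−Δx̄)(Δx_{t+1}−Δx̄) = -17.1406
Denominator Σ(Δx_t−Δx̄)² = 47.8750
r_1(Δx) = -17.1406 / 47.8750 = -0.358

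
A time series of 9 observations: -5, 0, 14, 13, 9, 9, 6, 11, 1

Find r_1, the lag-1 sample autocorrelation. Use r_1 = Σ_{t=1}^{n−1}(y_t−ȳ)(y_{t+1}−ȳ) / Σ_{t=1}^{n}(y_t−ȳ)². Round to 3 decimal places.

0.208

Mean ȳ = (-5 + 0 + 14 + 13 + 9 + 9 + 6 + 11 + 1)/9 = 6.4444
Numerator Σ_{t=1}^{8}(y_t−ȳ)(y_{t+1}−ȳ) = 69.9136
Denominator Σ(y_t−ȳ)² = 336.2222
r_1 = 69.9136 / 336.2222 = 0.208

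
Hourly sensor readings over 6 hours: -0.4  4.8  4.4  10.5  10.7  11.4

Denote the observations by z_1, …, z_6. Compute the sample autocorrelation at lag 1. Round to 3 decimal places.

Mean z̄ = (-0.4 + 4.8 + 4.4 + 10.5 + 10.7 + 11.4)/6 = 6.9000
Numerator Σ_{t=1}^{5}(z_t−z̄)(z_{t+1}−z̄) = 42.3600
Denominator Σ(z_t−z̄)² = 111.6000
r_1 = 42.3600 / 111.6000 = 0.380

0.380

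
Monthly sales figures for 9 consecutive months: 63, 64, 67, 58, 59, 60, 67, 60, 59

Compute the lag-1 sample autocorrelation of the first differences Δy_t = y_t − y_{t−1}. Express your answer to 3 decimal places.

-0.364

First differences Δy: 1, 3, -9, 1, 1, 7, -7, -1
Mean of differences = -0.5000
Numerator Σ(Δy_t−Δȳ)(Δy_{t+1}−Δȳ) = -69.2500
Denominator Σ(Δy_t−Δȳ)² = 190.0000
r_1(Δy) = -69.2500 / 190.0000 = -0.364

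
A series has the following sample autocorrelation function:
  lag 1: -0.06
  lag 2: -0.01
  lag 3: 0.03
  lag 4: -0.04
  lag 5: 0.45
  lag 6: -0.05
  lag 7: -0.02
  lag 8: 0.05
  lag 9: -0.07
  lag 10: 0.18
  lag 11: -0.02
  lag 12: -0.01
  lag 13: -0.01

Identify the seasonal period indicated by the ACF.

5

The largest autocorrelation is r_5 = 0.45, with a weaker echo at lag 10 (0.18); the remaining lags stay at or below 0.05.
The dominant spike at lag 5 indicates a seasonal period of 5.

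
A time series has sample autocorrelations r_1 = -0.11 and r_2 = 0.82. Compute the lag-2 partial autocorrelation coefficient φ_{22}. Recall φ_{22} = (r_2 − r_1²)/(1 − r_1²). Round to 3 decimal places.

φ_{22} = (r_2 − r_1²) / (1 − r_1²)
r_1² = (-0.11)² = 0.0121
Numerator = 0.82 − 0.0121 = 0.8079; denominator = 1 − 0.0121 = 0.9879
φ_{22} = 0.8079 / 0.9879 = 0.818

0.818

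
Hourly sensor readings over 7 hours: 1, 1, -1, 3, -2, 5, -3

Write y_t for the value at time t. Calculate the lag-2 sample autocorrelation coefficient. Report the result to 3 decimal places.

0.510

Mean ȳ = (1 + 1 − 1 + 3 − 2 + 5 − 3)/7 = 0.5714
Deviations from mean: 0.4286, 0.4286, -1.5714, 2.4286, -2.5714, 4.4286, -3.5714
Σ(y_t−ȳ)(y_{t+2}−ȳ) = (-0.6735) + (1.0408) + (4.0408) + (10.7551) + (9.1837) = 24.3469
Denominator Σ(y_t−ȳ)² = 47.7143
r_2 = 24.3469 / 47.7143 = 0.510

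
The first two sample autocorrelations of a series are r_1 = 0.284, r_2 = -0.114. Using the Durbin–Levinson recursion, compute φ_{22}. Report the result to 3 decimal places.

φ_{22} = (r_2 − r_1²) / (1 − r_1²)
r_1² = (0.284)² = 0.080656
Numerator = -0.114 − 0.0807 = -0.1947; denominator = 1 − 0.0807 = 0.9193
φ_{22} = -0.1947 / 0.9193 = -0.212

-0.212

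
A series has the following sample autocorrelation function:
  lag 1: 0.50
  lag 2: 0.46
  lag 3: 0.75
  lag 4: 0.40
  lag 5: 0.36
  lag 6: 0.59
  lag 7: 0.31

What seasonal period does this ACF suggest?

The largest autocorrelation is r_3 = 0.75, with a weaker echo at lag 6 (0.59); the remaining lags stay at or below 0.50. The elevated value at lag 1 (0.50), dropping to 0.46 at lag 2, reflects decaying short-term dependence rather than seasonality.
The dominant spike at lag 3 indicates a seasonal period of 3.

3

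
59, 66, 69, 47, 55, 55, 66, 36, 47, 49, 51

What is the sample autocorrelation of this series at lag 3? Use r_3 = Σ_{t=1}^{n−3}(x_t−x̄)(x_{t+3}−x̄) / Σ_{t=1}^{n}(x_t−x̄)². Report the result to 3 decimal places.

-0.119

Mean x̄ = (59 + 66 + 69 + 47 + 55 + 55 + 66 + 36 + 47 + 49 + 51)/11 = 54.5455
Numerator Σ_{t=1}^{8}(x_t−x̄)(x_{t+3}−x̄) = -117.8926
Denominator Σ(x_t−x̄)² = 992.7273
r_3 = -117.8926 / 992.7273 = -0.119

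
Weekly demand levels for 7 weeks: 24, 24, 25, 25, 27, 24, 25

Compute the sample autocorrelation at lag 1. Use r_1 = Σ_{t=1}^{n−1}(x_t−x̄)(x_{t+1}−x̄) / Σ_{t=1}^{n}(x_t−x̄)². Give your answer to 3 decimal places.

-0.149

Mean x̄ = (24 + 24 + 25 + 25 + 27 + 24 + 25)/7 = 24.8571
Σ(x_t−x̄)(x_{t+1}−x̄) = (0.7347) + (-0.1224) + (0.0204) + (0.3061) + (-1.8367) + (-0.1224) = -1.0204
Denominator Σ(x_t−x̄)² = 6.8571
r_1 = -1.0204 / 6.8571 = -0.149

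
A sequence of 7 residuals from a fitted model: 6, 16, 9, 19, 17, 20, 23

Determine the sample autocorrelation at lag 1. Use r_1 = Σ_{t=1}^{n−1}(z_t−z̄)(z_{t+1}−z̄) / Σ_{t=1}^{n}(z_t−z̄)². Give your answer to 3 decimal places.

Mean z̄ = (6 + 16 + 9 + 19 + 17 + 20 + 23)/7 = 15.7143
Deviations from mean: -9.7143, 0.2857, -6.7143, 3.2857, 1.2857, 4.2857, 7.2857
Numerator Σ_{t=1}^{6}(z_t−z̄)(z_{t+1}−z̄) = 14.2041
Denominator Σ(z_t−z̄)² = 223.4286
r_1 = 14.2041 / 223.4286 = 0.064

0.064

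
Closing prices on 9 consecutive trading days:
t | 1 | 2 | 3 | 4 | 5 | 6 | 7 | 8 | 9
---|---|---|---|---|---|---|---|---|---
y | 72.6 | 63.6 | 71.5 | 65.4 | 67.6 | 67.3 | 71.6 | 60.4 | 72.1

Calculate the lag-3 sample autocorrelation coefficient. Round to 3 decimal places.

-0.148

Mean ȳ = (72.6 + 63.6 + 71.5 + 65.4 + 67.6 + 67.3 + 71.6 + 60.4 + 72.1)/9 = 68.0111
Numerator Σ_{t=1}^{6}(y_t−ȳ)(y_{t+3}−ȳ) = -21.7993
Denominator Σ(y_t−ȳ)² = 147.7089
r_3 = -21.7993 / 147.7089 = -0.148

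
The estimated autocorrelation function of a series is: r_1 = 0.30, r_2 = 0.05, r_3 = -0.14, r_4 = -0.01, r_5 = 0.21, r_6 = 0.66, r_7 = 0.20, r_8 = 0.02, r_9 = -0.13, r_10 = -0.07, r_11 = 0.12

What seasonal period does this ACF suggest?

The largest autocorrelation is r_6 = 0.66; the remaining lags stay at or below 0.30. The elevated value at lag 1 (0.30), dropping to 0.05 at lag 2, reflects decaying short-term dependence rather than seasonality.
The dominant spike at lag 6 indicates a seasonal period of 6.

6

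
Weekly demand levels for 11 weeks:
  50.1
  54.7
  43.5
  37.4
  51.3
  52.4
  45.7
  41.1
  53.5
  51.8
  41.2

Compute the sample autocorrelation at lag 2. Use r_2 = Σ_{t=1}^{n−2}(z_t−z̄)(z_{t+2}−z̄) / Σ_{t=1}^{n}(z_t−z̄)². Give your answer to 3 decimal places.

Mean z̄ = (50.1 + 54.7 + 43.5 + 37.4 + 51.3 + 52.4 + 45.7 + 41.1 + 53.5 + 51.8 + 41.2)/11 = 47.5182
Numerator Σ_{t=1}^{9}(z_t−z̄)(z_{t+2}−z̄) = -261.9925
Denominator Σ(z_t−z̄)² = 353.4364
r_2 = -261.9925 / 353.4364 = -0.741

-0.741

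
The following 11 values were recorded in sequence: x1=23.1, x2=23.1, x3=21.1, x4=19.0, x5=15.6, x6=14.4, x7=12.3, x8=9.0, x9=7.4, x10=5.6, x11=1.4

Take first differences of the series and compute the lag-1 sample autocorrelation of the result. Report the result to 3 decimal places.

First differences Δx: 0.0, -2.0, -2.1, -3.4, -1.2, -2.1, -3.3, -1.6, -1.8, -4.2
Mean of differences = -2.1700
Numerator Σ(Δx_t−Δx̄)(Δx_{t+1}−Δx̄) = -2.0939
Denominator Σ(Δx_t−Δx̄)² = 13.0610
r_1(Δx) = -2.0939 / 13.0610 = -0.160

-0.160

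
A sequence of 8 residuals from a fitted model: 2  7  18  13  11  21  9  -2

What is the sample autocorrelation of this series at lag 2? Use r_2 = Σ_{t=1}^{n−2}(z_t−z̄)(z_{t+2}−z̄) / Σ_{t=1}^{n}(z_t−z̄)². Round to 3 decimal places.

Mean z̄ = (2 + 7 + 18 + 13 + 11 + 21 + 9 − 2)/8 = 9.8750
Numerator Σ_{t=1}^{6}(z_t−z̄)(z_{t+2}−z̄) = -162.1563
Denominator Σ(z_t−z̄)² = 412.8750
r_2 = -162.1563 / 412.8750 = -0.393

-0.393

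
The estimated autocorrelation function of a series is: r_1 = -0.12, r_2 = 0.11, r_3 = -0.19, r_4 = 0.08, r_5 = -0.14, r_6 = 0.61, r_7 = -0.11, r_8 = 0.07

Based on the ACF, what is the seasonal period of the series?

The largest autocorrelation is r_6 = 0.61; the remaining lags stay at or below 0.11.
The dominant spike at lag 6 indicates a seasonal period of 6.

6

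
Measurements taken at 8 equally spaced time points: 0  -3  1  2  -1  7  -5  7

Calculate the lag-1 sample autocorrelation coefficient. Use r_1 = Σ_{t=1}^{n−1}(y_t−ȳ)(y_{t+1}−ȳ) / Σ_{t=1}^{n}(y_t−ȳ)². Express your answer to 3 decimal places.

Mean ȳ = (0 − 3 + 1 + 2 − 1 + 7 − 5 + 7)/8 = 1.0000
Deviations from mean: -1.0000, -4.0000, 0.0000, 1.0000, -2.0000, 6.0000, -6.0000, 6.0000
Σ(y_t−ȳ)(y_{t+1}−ȳ) = (4.0000) + (0.0000) + (0.0000) + (-2.0000) + (-12.0000) + (-36.0000) + (-36.0000) = -82.0000
Denominator Σ(y_t−ȳ)² = 130.0000
r_1 = -82.0000 / 130.0000 = -0.631

-0.631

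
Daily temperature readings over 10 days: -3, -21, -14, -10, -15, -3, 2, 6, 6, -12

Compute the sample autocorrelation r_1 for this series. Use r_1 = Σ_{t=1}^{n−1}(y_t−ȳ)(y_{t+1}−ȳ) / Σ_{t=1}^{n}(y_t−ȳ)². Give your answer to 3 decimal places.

0.389

Mean ȳ = (-3 − 21 − 14 − 10 − 15 − 3 + 2 + 6 + 6 − 12)/10 = -6.4000
Numerator Σ_{t=1}^{9}(y_t−ȳ)(y_{t+1}−ȳ) = 307.4400
Denominator Σ(y_t−ȳ)² = 790.4000
r_1 = 307.4400 / 790.4000 = 0.389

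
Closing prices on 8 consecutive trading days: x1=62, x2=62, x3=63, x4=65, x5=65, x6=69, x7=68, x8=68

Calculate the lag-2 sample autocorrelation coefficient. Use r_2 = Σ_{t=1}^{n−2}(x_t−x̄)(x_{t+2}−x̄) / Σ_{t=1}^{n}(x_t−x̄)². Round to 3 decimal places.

Mean x̄ = (62 + 62 + 63 + 65 + 65 + 69 + 68 + 68)/8 = 65.2500
Deviations from mean: -3.2500, -3.2500, -2.2500, -0.2500, -0.2500, 3.7500, 2.7500, 2.7500
Numerator Σ_{t=1}^{6}(x_t−x̄)(x_{t+2}−x̄) = 17.3750
Denominator Σ(x_t−x̄)² = 55.5000
r_2 = 17.3750 / 55.5000 = 0.313

0.313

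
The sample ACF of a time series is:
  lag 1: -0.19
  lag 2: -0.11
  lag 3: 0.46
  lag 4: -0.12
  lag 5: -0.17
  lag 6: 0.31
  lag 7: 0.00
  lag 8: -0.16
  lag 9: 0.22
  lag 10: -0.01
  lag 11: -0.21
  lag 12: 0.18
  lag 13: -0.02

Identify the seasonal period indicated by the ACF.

The largest autocorrelation is r_3 = 0.46, with weaker echoes at lags 6 (0.31), 9 (0.22) and 12 (0.18); the remaining lags stay at or below 0.00.
The dominant spike at lag 3 indicates a seasonal period of 3.

3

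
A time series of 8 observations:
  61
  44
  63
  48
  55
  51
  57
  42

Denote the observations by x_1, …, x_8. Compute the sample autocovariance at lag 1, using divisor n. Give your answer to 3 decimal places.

-34.768

Mean x̄ = (61 + 44 + 63 + 48 + 55 + 51 + 57 + 42)/8 = 52.6250
Deviations: 8.3750, -8.6250, 10.3750, -4.6250, 2.3750, -1.6250, 4.3750, -10.6250
Σ_{t=1}^{7}(x_t−x̄)(x_{t+1}−x̄) = -278.1406
γ_1 = -278.1406 / 8 = -34.768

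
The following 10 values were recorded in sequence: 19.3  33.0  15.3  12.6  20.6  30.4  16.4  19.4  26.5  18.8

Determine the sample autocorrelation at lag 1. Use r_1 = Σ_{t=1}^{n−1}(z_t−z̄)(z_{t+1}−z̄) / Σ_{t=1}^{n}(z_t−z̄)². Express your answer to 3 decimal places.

Mean z̄ = (19.3 + 33.0 + 15.3 + 12.6 + 20.6 + 30.4 + 16.4 + 19.4 + 26.5 + 18.8)/10 = 21.2300
Numerator Σ_{t=1}^{9}(z_t−z̄)(z_{t+1}−z̄) = -99.5789
Denominator Σ(z_t−z̄)² = 396.7410
r_1 = -99.5789 / 396.7410 = -0.251

-0.251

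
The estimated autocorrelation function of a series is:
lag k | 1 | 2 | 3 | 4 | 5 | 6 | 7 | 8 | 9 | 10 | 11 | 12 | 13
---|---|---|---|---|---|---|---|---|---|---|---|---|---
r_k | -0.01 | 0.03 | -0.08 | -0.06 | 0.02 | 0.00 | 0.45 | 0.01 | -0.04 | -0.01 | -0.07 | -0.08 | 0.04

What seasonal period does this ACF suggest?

7

The largest autocorrelation is r_7 = 0.45; the remaining lags stay at or below 0.04.
The dominant spike at lag 7 indicates a seasonal period of 7.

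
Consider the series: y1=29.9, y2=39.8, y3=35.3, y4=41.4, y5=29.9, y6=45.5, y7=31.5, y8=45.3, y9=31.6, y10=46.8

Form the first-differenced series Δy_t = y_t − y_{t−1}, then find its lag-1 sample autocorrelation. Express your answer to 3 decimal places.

First differences Δy: 9.9, -4.5, 6.1, -11.5, 15.6, -14.0, 13.8, -13.7, 15.2
Mean of differences = 1.8778
Numerator Σ(Δy_t−Δȳ)(Δy_{t+1}−Δȳ) = -1118.5783
Denominator Σ(Δy_t−Δȳ)² = 1304.5156
r_1(Δy) = -1118.5783 / 1304.5156 = -0.857

-0.857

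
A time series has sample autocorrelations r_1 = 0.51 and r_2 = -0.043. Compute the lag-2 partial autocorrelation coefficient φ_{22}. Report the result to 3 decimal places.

-0.410

φ_{22} = (r_2 − r_1²) / (1 − r_1²)
r_1² = (0.51)² = 0.2601
Numerator = -0.043 − 0.2601 = -0.3031; denominator = 1 − 0.2601 = 0.7399
φ_{22} = -0.3031 / 0.7399 = -0.410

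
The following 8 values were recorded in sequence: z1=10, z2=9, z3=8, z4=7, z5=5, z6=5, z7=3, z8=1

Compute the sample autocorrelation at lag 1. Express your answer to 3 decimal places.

0.576

Mean z̄ = (10 + 9 + 8 + 7 + 5 + 5 + 3 + 1)/8 = 6.0000
Numerator Σ_{t=1}^{7}(z_t−z̄)(z_{t+1}−z̄) = 38.0000
Denominator Σ(z_t−z̄)² = 66.0000
r_1 = 38.0000 / 66.0000 = 0.576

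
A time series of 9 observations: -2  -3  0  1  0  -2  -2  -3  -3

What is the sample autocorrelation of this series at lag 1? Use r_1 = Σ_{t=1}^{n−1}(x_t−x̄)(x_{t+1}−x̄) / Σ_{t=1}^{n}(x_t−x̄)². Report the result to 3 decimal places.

Mean x̄ = (-2 − 3 + 0 + 1 + 0 − 2 − 2 − 3 − 3)/9 = -1.5556
Numerator Σ_{t=1}^{8}(x_t−x̄)(x_{t+1}−x̄) = 8.5802
Denominator Σ(x_t−x̄)² = 18.2222
r_1 = 8.5802 / 18.2222 = 0.471

0.471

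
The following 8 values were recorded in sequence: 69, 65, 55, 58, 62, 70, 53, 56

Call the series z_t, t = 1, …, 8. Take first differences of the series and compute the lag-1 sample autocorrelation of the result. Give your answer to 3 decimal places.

First differences Δz: -4, -10, 3, 4, 8, -17, 3
Mean of differences = -1.8571
Numerator Σ(Δz_t−Δz̄)(Δz_{t+1}−Δz̄) = -158.7347
Denominator Σ(Δz_t−Δz̄)² = 478.8571
r_1(Δz) = -158.7347 / 478.8571 = -0.331

-0.331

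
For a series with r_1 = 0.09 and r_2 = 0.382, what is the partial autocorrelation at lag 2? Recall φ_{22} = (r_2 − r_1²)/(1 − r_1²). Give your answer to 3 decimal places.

φ_{22} = (r_2 − r_1²) / (1 − r_1²)
r_1² = (0.09)² = 0.0081
Numerator = 0.382 − 0.0081 = 0.3739; denominator = 1 − 0.0081 = 0.9919
φ_{22} = 0.3739 / 0.9919 = 0.377

0.377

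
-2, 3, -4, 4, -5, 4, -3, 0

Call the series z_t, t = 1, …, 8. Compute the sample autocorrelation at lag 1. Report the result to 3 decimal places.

Mean z̄ = (-2 + 3 − 4 + 4 − 5 + 4 − 3 + 0)/8 = -0.3750
Deviations from mean: -1.6250, 3.3750, -3.6250, 4.3750, -4.6250, 4.3750, -2.6250, 0.3750
Numerator Σ_{t=1}^{7}(z_t−z̄)(z_{t+1}−z̄) = -86.5156
Denominator Σ(z_t−z̄)² = 93.8750
r_1 = -86.5156 / 93.8750 = -0.922

-0.922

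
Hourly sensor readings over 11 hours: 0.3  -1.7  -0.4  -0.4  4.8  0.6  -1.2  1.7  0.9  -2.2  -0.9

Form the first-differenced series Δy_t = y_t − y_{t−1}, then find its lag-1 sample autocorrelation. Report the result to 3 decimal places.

-0.353

First differences Δy: -2.0, 1.3, 0.0, 5.2, -4.2, -1.8, 2.9, -0.8, -3.1, 1.3
Mean of differences = -0.1200
Numerator Σ(Δy_t−Δȳ)(Δy_{t+1}−Δȳ) = -26.0444
Denominator Σ(Δy_t−Δȳ)² = 73.8160
r_1(Δy) = -26.0444 / 73.8160 = -0.353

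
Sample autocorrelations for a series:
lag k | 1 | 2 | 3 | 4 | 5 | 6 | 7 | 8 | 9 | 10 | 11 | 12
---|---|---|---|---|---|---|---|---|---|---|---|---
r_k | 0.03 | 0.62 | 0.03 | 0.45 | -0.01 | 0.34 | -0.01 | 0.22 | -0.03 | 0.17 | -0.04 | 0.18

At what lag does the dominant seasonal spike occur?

2

The largest autocorrelation is r_2 = 0.62, with weaker echoes at lags 4 (0.45), 6 (0.34), 8 (0.22), 10 (0.17) and 12 (0.18); the remaining lags stay at or below 0.03.
The dominant spike at lag 2 indicates a seasonal period of 2.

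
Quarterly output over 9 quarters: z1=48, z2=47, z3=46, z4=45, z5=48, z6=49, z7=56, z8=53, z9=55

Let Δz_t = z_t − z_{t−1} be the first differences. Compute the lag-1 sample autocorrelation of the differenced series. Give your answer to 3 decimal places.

First differences Δz: -1, -1, -1, 3, 1, 7, -3, 2
Mean of differences = 0.8750
Numerator Σ(Δz_t−Δz̄)(Δz_{t+1}−Δz̄) = -24.0156
Denominator Σ(Δz_t−Δz̄)² = 68.8750
r_1(Δz) = -24.0156 / 68.8750 = -0.349

-0.349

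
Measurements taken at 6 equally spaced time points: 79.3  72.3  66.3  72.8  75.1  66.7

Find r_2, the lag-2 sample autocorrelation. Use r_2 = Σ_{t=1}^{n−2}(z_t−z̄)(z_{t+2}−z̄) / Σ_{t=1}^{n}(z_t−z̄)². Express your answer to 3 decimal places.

-0.506

Mean z̄ = (79.3 + 72.3 + 66.3 + 72.8 + 75.1 + 66.7)/6 = 72.0833
Deviations from mean: 7.2167, 0.2167, -5.7833, 0.7167, 3.0167, -5.3833
Σ(z_t−z̄)(z_{t+2}−z̄) = (-41.7364) + (0.1553) + (-17.4464) + (-3.8581) = -62.8856
Denominator Σ(z_t−z̄)² = 124.1683
r_2 = -62.8856 / 124.1683 = -0.506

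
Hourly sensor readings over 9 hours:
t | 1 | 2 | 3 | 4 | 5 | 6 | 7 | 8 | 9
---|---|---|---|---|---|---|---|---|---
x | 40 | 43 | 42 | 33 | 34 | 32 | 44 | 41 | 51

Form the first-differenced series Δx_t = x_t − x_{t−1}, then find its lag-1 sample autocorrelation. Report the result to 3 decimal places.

First differences Δx: 3, -1, -9, 1, -2, 12, -3, 10
Mean of differences = 1.3750
Numerator Σ(Δx_t−Δx̄)(Δx_{t+1}−Δx̄) = -94.1406
Denominator Σ(Δx_t−Δx̄)² = 333.8750
r_1(Δx) = -94.1406 / 333.8750 = -0.282

-0.282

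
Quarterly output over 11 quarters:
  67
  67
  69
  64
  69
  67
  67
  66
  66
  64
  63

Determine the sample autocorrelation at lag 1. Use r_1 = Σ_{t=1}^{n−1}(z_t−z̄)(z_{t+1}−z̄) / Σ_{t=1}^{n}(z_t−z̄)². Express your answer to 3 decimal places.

Mean z̄ = (67 + 67 + 69 + 64 + 69 + 67 + 67 + 66 + 66 + 64 + 63)/11 = 66.2727
Numerator Σ_{t=1}^{10}(z_t−z̄)(z_{t+1}−z̄) = 0.5620
Denominator Σ(z_t−z̄)² = 38.1818
r_1 = 0.5620 / 38.1818 = 0.015

0.015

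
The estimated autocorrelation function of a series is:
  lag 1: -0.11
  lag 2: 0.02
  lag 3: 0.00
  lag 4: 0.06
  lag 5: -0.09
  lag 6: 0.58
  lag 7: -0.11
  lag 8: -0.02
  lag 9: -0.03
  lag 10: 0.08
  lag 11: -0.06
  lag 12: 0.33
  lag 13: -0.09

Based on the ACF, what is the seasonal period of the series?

The largest autocorrelation is r_6 = 0.58, with a weaker echo at lag 12 (0.33); the remaining lags stay at or below 0.08.
The dominant spike at lag 6 indicates a seasonal period of 6.

6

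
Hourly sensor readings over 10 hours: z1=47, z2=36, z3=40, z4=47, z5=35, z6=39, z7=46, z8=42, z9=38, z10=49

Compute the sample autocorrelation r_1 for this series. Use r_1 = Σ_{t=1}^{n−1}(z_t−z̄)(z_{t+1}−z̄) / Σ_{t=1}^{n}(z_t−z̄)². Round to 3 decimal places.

-0.364

Mean z̄ = (47 + 36 + 40 + 47 + 35 + 39 + 46 + 42 + 38 + 49)/10 = 41.9000
Numerator Σ_{t=1}^{9}(z_t−z̄)(z_{t+1}−z̄) = -83.3100
Denominator Σ(z_t−z̄)² = 228.9000
r_1 = -83.3100 / 228.9000 = -0.364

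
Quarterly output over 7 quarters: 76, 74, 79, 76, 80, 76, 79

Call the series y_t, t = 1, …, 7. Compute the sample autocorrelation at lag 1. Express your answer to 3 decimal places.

Mean ȳ = (76 + 74 + 79 + 76 + 80 + 76 + 79)/7 = 77.1429
Σ(y_t−ȳ)(y_{t+1}−ȳ) = (3.5918) + (-5.8367) + (-2.1224) + (-3.2653) + (-3.2653) + (-2.1224) = -13.0204
Denominator Σ(y_t−ȳ)² = 28.8571
r_1 = -13.0204 / 28.8571 = -0.451

-0.451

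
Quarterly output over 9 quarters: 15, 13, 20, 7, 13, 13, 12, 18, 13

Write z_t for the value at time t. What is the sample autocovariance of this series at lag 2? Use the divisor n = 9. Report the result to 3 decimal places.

Mean z̄ = (15 + 13 + 20 + 7 + 13 + 13 + 12 + 18 + 13)/9 = 13.7778
Σ_{t=1}^{7}(z_t−z̄)(z_{t+2}−z̄) = 12.7901
γ_2 = 12.7901 / 9 = 1.421

1.421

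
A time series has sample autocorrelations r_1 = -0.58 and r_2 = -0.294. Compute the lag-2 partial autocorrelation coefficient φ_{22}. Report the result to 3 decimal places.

-0.950

φ_{22} = (r_2 − r_1²) / (1 − r_1²)
r_1² = (-0.58)² = 0.3364
Numerator = -0.294 − 0.3364 = -0.6304; denominator = 1 − 0.3364 = 0.6636
φ_{22} = -0.6304 / 0.6636 = -0.950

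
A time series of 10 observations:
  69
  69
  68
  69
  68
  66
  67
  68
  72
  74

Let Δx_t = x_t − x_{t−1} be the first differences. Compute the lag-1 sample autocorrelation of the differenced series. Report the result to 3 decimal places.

0.344

First differences Δx: 0, -1, 1, -1, -2, 1, 1, 4, 2
Mean of differences = 0.5556
Numerator Σ(Δx_t−Δx̄)(Δx_{t+1}−Δx̄) = 9.0247
Denominator Σ(Δx_t−Δx̄)² = 26.2222
r_1(Δx) = 9.0247 / 26.2222 = 0.344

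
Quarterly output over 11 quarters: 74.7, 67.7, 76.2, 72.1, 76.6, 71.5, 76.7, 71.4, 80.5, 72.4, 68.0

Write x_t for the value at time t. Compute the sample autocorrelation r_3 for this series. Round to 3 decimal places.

-0.274

Mean x̄ = (74.7 + 67.7 + 76.2 + 72.1 + 76.6 + 71.5 + 76.7 + 71.4 + 80.5 + 72.4 + 68.0)/11 = 73.4364
Numerator Σ_{t=1}^{8}(x_t−x̄)(x_{t+3}−x̄) = -41.9812
Denominator Σ(x_t−x̄)² = 153.0055
r_3 = -41.9812 / 153.0055 = -0.274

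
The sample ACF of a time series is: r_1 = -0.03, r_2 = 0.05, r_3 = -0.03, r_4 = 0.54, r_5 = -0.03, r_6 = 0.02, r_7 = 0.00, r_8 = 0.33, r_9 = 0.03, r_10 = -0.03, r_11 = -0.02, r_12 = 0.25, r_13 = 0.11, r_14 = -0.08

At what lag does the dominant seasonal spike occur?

4

The largest autocorrelation is r_4 = 0.54, with weaker echoes at lags 8 (0.33) and 12 (0.25); the remaining lags stay at or below 0.11.
The dominant spike at lag 4 indicates a seasonal period of 4.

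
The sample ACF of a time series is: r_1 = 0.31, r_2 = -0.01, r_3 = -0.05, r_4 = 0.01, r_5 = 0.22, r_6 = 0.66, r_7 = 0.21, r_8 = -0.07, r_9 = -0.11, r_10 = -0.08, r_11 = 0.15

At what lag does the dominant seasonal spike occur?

6

The largest autocorrelation is r_6 = 0.66; the remaining lags stay at or below 0.31.
The dominant spike at lag 6 indicates a seasonal period of 6.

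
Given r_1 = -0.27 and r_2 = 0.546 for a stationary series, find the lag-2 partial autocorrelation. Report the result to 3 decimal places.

φ_{22} = (r_2 − r_1²) / (1 − r_1²)
r_1² = (-0.27)² = 0.0729
Numerator = 0.546 − 0.0729 = 0.4731; denominator = 1 − 0.0729 = 0.9271
φ_{22} = 0.4731 / 0.9271 = 0.510

0.510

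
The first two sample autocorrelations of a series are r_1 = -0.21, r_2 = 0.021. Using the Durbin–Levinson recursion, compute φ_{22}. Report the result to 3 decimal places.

-0.024

φ_{22} = (r_2 − r_1²) / (1 − r_1²)
r_1² = (-0.21)² = 0.0441
Numerator = 0.021 − 0.0441 = -0.0231; denominator = 1 − 0.0441 = 0.9559
φ_{22} = -0.0231 / 0.9559 = -0.024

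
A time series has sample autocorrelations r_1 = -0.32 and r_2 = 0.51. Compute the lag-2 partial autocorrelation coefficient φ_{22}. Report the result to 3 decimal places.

φ_{22} = (r_2 − r_1²) / (1 − r_1²)
r_1² = (-0.32)² = 0.1024
Numerator = 0.51 − 0.1024 = 0.4076; denominator = 1 − 0.1024 = 0.8976
φ_{22} = 0.4076 / 0.8976 = 0.454

0.454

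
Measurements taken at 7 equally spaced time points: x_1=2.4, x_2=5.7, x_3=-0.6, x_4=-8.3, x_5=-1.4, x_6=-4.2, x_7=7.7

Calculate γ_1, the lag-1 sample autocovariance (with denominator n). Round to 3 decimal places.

0.286

Mean x̄ = (2.4 + 5.7 − 0.6 − 8.3 − 1.4 − 4.2 + 7.7)/7 = 0.1857
Σ_{t=1}^{6}(x_t−x̄)(x_{t+1}−x̄) = 1.9998
γ_1 = 1.9998 / 7 = 0.286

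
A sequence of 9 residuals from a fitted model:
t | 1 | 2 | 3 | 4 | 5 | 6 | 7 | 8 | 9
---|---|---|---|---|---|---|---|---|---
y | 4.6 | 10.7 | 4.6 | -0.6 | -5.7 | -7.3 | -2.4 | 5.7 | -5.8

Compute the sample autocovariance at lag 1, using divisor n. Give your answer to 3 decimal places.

12.133

Mean ȳ = (4.6 + 10.7 + 4.6 − 0.6 − 5.7 − 7.3 − 2.4 + 5.7 − 5.8)/9 = 0.4222
Σ_{t=1}^{8}(y_t−ȳ)(y_{t+1}−ȳ) = 109.2006
γ_1 = 109.2006 / 9 = 12.133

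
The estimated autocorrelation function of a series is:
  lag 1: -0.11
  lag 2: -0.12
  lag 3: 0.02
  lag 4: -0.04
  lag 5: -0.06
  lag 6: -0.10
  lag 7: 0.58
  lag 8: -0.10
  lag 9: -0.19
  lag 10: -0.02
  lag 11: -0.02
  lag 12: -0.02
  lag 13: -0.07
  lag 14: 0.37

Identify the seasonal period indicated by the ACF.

7

The largest autocorrelation is r_7 = 0.58, with a weaker echo at lag 14 (0.37); the remaining lags stay at or below 0.02.
The dominant spike at lag 7 indicates a seasonal period of 7.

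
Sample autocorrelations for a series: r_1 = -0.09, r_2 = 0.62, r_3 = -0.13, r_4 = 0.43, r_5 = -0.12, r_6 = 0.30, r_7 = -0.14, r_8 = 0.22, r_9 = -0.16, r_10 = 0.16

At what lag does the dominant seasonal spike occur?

The largest autocorrelation is r_2 = 0.62, with weaker echoes at lags 4 (0.43), 6 (0.30), 8 (0.22) and 10 (0.16); the remaining lags stay at or below -0.09.
The dominant spike at lag 2 indicates a seasonal period of 2.

2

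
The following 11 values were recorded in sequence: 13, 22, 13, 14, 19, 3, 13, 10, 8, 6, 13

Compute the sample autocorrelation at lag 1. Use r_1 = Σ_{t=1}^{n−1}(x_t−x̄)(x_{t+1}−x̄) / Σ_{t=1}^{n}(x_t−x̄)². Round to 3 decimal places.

-0.041

Mean x̄ = (13 + 22 + 13 + 14 + 19 + 3 + 13 + 10 + 8 + 6 + 13)/11 = 12.1818
Numerator Σ_{t=1}^{10}(x_t−x̄)(x_{t+1}−x̄) = -12.0331
Denominator Σ(x_t−x̄)² = 293.6364
r_1 = -12.0331 / 293.6364 = -0.041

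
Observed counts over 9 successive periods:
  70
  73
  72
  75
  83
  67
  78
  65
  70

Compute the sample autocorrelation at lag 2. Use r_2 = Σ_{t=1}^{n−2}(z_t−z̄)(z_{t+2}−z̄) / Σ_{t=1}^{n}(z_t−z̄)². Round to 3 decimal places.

Mean z̄ = (70 + 73 + 72 + 75 + 83 + 67 + 78 + 65 + 70)/9 = 72.5556
Σ(z_t−z̄)(z_{t+2}−z̄) = (1.4198) + (1.0864) + (-5.8025) + (-13.5802) + (56.8642) + (41.9753) + (-13.9136) = 68.0494
Denominator Σ(z_t−z̄)² = 246.2222
r_2 = 68.0494 / 246.2222 = 0.276

0.276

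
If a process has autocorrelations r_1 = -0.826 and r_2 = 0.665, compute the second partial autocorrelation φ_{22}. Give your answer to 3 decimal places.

-0.054

φ_{22} = (r_2 − r_1²) / (1 − r_1²)
r_1² = (-0.826)² = 0.682276
Numerator = 0.665 − 0.6823 = -0.0173; denominator = 1 − 0.6823 = 0.3177
φ_{22} = -0.0173 / 0.3177 = -0.054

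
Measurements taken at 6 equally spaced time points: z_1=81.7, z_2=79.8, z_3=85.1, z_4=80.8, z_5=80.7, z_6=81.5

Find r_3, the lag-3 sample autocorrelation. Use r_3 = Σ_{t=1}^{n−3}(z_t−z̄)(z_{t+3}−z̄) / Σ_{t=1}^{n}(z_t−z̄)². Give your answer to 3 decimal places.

Mean z̄ = (81.7 + 79.8 + 85.1 + 80.8 + 80.7 + 81.5)/6 = 81.6000
Deviations from mean: 0.1000, -1.8000, 3.5000, -0.8000, -0.9000, -0.1000
Σ(z_t−z̄)(z_{t+3}−z̄) = (-0.0800) + (1.6200) + (-0.3500) = 1.1900
Denominator Σ(z_t−z̄)² = 16.9600
r_3 = 1.1900 / 16.9600 = 0.070

0.070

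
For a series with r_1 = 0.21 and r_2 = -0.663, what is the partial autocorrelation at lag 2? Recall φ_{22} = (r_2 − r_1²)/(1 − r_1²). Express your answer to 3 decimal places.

φ_{22} = (r_2 − r_1²) / (1 − r_1²)
r_1² = (0.21)² = 0.0441
Numerator = -0.663 − 0.0441 = -0.7071; denominator = 1 − 0.0441 = 0.9559
φ_{22} = -0.7071 / 0.9559 = -0.740

-0.740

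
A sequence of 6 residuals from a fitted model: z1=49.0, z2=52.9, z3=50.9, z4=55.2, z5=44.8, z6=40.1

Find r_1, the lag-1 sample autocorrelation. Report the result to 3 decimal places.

Mean z̄ = (49.0 + 52.9 + 50.9 + 55.2 + 44.8 + 40.1)/6 = 48.8167
Deviations from mean: 0.1833, 4.0833, 2.0833, 6.3833, -4.0167, -8.7167
Σ(z_t−z̄)(z_{t+1}−z̄) = (0.7486) + (8.5069) + (13.2986) + (-25.6397) + (35.0119) = 31.9264
Denominator Σ(z_t−z̄)² = 153.9083
r_1 = 31.9264 / 153.9083 = 0.207

0.207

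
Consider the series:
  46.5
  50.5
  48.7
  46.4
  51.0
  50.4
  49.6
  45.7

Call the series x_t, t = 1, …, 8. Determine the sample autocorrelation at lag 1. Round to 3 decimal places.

Mean x̄ = (46.5 + 50.5 + 48.7 + 46.4 + 51.0 + 50.4 + 49.6 + 45.7)/8 = 48.6000
Σ(x_t−x̄)(x_{t+1}−x̄) = (-3.9900) + (0.1900) + (-0.2200) + (-5.2800) + (4.3200) + (1.8000) + (-2.9000) = -6.0800
Denominator Σ(x_t−x̄)² = 31.2800
r_1 = -6.0800 / 31.2800 = -0.194

-0.194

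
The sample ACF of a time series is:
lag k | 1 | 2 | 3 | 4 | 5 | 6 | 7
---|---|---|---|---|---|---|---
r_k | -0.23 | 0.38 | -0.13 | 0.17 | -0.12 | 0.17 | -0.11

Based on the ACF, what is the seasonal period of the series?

The largest autocorrelation is r_2 = 0.38, with weaker echoes at lags 4 (0.17) and 6 (0.17); the remaining lags stay at or below -0.11.
The dominant spike at lag 2 indicates a seasonal period of 2.

2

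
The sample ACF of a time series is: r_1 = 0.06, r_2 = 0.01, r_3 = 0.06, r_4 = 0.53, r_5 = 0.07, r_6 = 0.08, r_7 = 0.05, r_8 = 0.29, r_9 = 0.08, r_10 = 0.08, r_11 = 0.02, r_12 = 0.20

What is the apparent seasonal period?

The largest autocorrelation is r_4 = 0.53, with weaker echoes at lags 8 (0.29) and 12 (0.20); the remaining lags stay at or below 0.08.
The dominant spike at lag 4 indicates a seasonal period of 4.

4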